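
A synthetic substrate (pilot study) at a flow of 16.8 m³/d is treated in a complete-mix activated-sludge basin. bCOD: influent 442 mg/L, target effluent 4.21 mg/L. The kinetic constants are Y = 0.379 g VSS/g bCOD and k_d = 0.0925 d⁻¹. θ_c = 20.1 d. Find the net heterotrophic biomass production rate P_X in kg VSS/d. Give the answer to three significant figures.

P_X ≈ 0.975 kg VSS/d

Y_obs = Y / (1 + k_d θ_c) = 0.379 / (1 + 0.0925 × 20.1) = 0.379 / 2.859 = 0.1326.
Substrate removed = Q·(S₀ − S) = 16.8 m³/d × (442 − 4.21) g/m³ = 7.35×10^3 g/d = 7.355 kg/d.
Net biomass production P_X = Y_obs × Q·(S₀ − S) = 0.1326 × 7.355 = 0.9749 kg VSS/d.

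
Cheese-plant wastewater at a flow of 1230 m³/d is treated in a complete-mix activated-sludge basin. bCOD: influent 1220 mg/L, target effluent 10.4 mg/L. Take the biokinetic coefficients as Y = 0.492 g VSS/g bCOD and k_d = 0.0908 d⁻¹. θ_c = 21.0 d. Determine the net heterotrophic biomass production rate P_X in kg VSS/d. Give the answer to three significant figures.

Y_obs = Y / (1 + k_d θ_c) = 0.492 / (1 + 0.0908 × 21.0) = 0.492 / 2.907 = 0.1693.
Substrate removed = Q·(S₀ − S) = 1230 m³/d × (1220 − 10.4) g/m³ = 1.49×10^6 g/d = 1488 kg/d.
Net biomass production P_X = Y_obs × Q·(S₀ − S) = 0.1693 × 1488 = 251.8 kg VSS/d.

P_X ≈ 252 kg VSS/d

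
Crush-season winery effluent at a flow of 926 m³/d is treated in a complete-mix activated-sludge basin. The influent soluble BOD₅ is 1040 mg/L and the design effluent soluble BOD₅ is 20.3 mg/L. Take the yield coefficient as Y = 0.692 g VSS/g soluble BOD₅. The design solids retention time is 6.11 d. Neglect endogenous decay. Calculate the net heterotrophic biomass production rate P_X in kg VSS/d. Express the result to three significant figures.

P_X ≈ 653 kg VSS/d

Since k_d ≈ 0, Y_obs = Y = 0.692 g VSS/g soluble BOD₅.
Q·(S₀ − S) = 926 × (1040 − 20.3) × 10⁻³ = 944.2 kg/d removed.
P_X = Y_obs · Q(S₀ − S) = 0.6920 × 944.2 = 653.4 kg VSS/d.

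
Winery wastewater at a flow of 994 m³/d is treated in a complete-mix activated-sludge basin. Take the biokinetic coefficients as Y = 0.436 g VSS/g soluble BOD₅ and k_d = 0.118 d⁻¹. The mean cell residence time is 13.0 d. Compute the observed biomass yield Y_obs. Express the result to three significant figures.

Observed yield with endogenous decay: Y_obs = Y / (1 + k_d·θ_c) = 0.436 / (1 + 0.118 × 13.0) = 0.436 / 2.534 = 0.1721 g VSS/g soluble BOD₅.

Y_obs ≈ 0.172 g VSS/g soluble BOD₅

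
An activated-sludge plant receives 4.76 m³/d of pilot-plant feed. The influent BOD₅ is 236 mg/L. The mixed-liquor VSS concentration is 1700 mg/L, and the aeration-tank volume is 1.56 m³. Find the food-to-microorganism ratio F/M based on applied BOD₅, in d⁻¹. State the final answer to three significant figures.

Food-to-microorganism ratio F/M = Q S₀ / (V X) = 4.76 × 236 / (1.560 × 1700) = 0.4236 d⁻¹.

F/M ≈ 0.424 d⁻¹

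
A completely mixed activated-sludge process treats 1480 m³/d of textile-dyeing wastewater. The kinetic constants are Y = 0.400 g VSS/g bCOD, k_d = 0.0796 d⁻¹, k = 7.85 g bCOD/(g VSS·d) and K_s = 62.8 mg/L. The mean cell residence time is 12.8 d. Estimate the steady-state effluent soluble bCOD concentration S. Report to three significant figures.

Effluent substrate depends only on kinetics and SRT: S = K_s(1 + k_d θ_c) / [θ_c(Yk − k_d) − 1] = 62.8 × (1 + 0.0796 × 12.8) / [12.8 × (0.400 × 7.85 − 0.0796) − 1] = 126.8 / 38.17 = 3.321 mg/L.

S ≈ 3.32 mg/L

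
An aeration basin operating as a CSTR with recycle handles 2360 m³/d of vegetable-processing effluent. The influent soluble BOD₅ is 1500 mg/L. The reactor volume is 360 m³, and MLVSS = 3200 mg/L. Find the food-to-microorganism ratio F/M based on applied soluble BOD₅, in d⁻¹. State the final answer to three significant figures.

F/M = applied load / biomass = Q·S₀/(V·X) = 2360 × 1500 / (360.0 × 3200) = 3.073 d⁻¹.

F/M ≈ 3.07 d⁻¹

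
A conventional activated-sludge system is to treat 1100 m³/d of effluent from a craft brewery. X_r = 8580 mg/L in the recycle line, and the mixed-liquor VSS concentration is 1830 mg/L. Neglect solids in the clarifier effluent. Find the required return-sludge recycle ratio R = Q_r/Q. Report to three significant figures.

R ≈ 0.271

Solids balance on the clarifier gives (1+R)X = R·X_r, so R = X/(X_r − X) = 1830 / (8580 − 1830) = 0.2711.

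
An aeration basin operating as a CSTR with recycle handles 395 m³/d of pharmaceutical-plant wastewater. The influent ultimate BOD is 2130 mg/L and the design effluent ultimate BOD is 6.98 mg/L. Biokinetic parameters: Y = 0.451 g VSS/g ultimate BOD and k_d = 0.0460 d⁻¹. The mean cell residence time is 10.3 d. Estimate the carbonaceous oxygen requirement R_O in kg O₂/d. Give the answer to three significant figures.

R_O ≈ 474 kg O₂/d

Observed yield with endogenous decay: Y_obs = Y / (1 + k_d·θ_c) = 0.451 / (1 + 0.0460 × 10.3) = 0.451 / 1.474 = 0.3060 g VSS/g ultimate BOD.
ΔS = 2130 − 6.98 = 2123 mg/L, so the substrate removal rate is 395 × 2123/1000 = 838.6 kg ultimate BOD/d.
Net sludge production P_X = 0.3060 × 838.6 = 256.6 kg VSS/d.
R_O = Q·ΔS − 1.42 P_X = 838.6 − 364.4 = 474.2 kg O₂/d.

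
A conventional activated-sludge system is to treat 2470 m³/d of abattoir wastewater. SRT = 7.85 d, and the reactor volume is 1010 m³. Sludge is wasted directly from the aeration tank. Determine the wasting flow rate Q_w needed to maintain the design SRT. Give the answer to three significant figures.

Q_w ≈ 129 m³/d

Wasting from the aeration tank: Q_w = V / θ_c = 1010 / 7.85 = 128.7 m³/d.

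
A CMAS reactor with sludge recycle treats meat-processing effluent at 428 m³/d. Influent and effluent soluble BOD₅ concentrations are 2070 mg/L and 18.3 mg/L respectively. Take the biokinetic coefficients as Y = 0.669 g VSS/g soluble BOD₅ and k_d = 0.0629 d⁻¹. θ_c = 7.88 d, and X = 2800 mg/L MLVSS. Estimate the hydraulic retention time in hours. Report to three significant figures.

τ ≈ 62.0 h

Rearranging the biomass balance for a CMAS with decay, V = Y·Q·ΔS·θ_c / [X·(1+k_d θ_c)] = 0.669 × 428 × (2070 − 18.3) × 7.88 / [2800 × (1 + 0.0629 × 7.88)] = 4.63×10^6 / 4188 = 1105 m³.
Hydraulic retention time τ = V/Q = 1105 / 428 = 2.583 d = 61.99 h.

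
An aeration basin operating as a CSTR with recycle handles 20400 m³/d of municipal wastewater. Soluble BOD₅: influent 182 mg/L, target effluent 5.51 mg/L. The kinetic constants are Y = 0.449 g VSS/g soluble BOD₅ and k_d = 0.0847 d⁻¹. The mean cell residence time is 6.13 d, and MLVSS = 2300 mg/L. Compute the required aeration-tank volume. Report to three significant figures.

Steady-state biomass mass balance: V·X·(1 + k_d·θ_c) = Y·Q·(S₀ − S)·θ_c, so V = 0.449 × 20400 × (182 − 5.51) × 6.13 / [2300 × (1 + 0.0847 × 6.13)] = 9.91×10^6 / 3494 = 2836 m³.

V ≈ 2840 m³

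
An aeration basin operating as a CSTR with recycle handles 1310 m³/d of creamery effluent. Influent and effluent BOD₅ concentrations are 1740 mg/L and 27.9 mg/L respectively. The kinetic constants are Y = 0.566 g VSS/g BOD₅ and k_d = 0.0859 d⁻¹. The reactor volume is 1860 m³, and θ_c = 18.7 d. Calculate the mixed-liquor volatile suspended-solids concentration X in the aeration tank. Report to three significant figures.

X = Y·Q·ΔS·θ_c / [V·(1 + k_d θ_c)] = 0.566 × 1310 × (1740 − 27.9) × 18.7 / [1860 × (1 + 0.0859 × 18.7)] = 4897 mg/L.

X ≈ 4900 mg/L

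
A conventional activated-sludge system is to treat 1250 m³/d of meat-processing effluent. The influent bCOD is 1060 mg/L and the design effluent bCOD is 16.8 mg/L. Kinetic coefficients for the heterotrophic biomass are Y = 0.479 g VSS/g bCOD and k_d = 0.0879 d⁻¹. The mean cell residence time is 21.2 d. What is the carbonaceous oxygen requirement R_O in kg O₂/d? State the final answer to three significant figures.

Y_obs = Y / (1 + k_d θ_c) = 0.479 / (1 + 0.0879 × 21.2) = 0.479 / 2.863 = 0.1673.
Q·(S₀ − S) = 1250 × (1060 − 16.8) × 10⁻³ = 1304 kg/d removed.
Biomass synthesised: P_X = Y_obs × 1304 = 218.1 kg VSS/d.
R_O = Q·(S₀ − S) − 1.42·P_X = 1304 − 1.42 × 218.1 = 994.3 kg O₂/d.

R_O ≈ 994 kg O₂/d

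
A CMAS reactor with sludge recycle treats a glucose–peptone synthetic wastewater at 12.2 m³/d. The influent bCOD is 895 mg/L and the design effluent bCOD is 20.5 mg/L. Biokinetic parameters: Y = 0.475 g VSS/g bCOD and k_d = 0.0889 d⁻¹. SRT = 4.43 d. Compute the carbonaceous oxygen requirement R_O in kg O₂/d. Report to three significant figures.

Y_obs = Y / (1 + k_d θ_c) = 0.475 / (1 + 0.0889 × 4.43) = 0.475 / 1.394 = 0.3408.
Mass of bCOD removed per day: Q(S₀ − S) = 12.2 × 874.5 g/m³ = 10.67 kg/d.
P_X = Y_obs·Q·(S₀ − S) = 0.3408 × 10.67 = 3.636 kg VSS/d.
Carbonaceous O₂ demand = substrate oxidised − cell-mass equivalent = 10.67 − 1.42 × 3.636 = 5.506 kg O₂/d.

R_O ≈ 5.51 kg O₂/d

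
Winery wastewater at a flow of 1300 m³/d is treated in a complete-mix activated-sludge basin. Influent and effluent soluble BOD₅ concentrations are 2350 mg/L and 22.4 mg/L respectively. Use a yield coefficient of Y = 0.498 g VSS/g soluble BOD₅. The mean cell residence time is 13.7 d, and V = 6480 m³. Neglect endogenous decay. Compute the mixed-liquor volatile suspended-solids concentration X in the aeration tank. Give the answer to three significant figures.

From V·X = Y·Q·(S₀ − S)·θ_c (decay neglected): X = 0.498 × 1300 × (2350 − 22.4) × 13.7 / 6480 = 3186 mg/L.

X ≈ 3190 mg/L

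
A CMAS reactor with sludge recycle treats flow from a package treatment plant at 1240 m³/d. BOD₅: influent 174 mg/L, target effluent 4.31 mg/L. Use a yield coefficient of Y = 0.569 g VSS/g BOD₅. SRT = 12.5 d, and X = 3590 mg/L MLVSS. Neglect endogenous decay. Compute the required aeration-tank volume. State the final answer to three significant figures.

With k_d = 0 the design equation reduces to V = Y Q (S₀−S) θ_c / X = 0.569 × 1240 × (174 − 4.31) × 12.5 / 3590 = 416.9 m³.

V ≈ 417 m³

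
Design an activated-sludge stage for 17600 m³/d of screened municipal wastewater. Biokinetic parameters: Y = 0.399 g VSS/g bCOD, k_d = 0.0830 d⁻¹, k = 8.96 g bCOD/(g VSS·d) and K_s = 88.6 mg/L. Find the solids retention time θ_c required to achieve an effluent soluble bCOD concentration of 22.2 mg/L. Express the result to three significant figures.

At the target effluent, Y k S/(K_s+S) = 0.399×8.96×22.2/110.8 = 0.7163 d⁻¹.
θ_c = 1/(μ − k_d) = 1/(0.7163 − 0.0830) = 1/0.6333 = 1.579 d.

θ_c ≈ 1.58 d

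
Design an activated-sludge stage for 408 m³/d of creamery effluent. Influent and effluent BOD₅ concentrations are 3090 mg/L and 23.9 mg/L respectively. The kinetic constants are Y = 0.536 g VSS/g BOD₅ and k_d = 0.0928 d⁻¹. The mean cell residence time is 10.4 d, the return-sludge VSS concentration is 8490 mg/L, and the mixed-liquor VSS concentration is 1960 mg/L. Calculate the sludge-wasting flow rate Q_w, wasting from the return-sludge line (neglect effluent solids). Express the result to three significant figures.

Steady-state biomass mass balance: V·X·(1 + k_d·θ_c) = Y·Q·(S₀ − S)·θ_c, so V = 0.536 × 408 × (3090 − 23.9) × 10.4 / [1960 × (1 + 0.0928 × 10.4)] = 6.97×10^6 / 3852 = 1811 m³.
Wasting from the return line (neglecting effluent solids): Q_w = V·X / (θ_c·X_r) = 1811 × 1960 / (10.4 × 8490) = 40.19 m³/d.

Q_w ≈ 40.2 m³/d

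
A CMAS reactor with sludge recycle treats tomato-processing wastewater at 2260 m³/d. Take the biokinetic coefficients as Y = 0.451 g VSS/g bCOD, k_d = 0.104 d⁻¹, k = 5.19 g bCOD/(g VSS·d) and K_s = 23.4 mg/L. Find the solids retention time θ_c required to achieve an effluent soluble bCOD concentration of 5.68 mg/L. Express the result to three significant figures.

At the target effluent, Y k S/(K_s+S) = 0.451×5.19×5.68/29.08 = 0.4572 d⁻¹.
θ_c = 1/(μ − k_d) = 1/(0.4572 − 0.104) = 1/0.3532 = 2.831 d.

θ_c ≈ 2.83 d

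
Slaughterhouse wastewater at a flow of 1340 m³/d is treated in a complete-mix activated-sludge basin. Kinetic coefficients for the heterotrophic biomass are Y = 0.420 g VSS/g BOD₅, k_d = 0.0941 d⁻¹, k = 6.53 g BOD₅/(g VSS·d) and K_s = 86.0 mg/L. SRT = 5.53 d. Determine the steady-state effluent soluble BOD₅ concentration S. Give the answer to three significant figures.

S ≈ 9.58 mg/L

For a completely mixed reactor with recycle the Lawrence–McCarty relation gives S = K_s·(1 + k_d·θ_c) / [θ_c·(Y·k − k_d) − 1] = 86.0 × (1 + 0.0941 × 5.53) / [5.53 × (0.420 × 6.53 − 0.0941) − 1] = 130.8 / 13.65 = 9.582 mg/L.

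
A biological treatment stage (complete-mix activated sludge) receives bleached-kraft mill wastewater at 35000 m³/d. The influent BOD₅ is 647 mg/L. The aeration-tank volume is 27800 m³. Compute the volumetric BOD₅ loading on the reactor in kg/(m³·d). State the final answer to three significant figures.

L_v ≈ 0.815 kg BOD₅/(m³·d)

Applied BOD₅ load per unit volume = Q·S₀/V = (35000 × 647/1000)/27800 = 0.8146 kg BOD₅·m⁻³·d⁻¹.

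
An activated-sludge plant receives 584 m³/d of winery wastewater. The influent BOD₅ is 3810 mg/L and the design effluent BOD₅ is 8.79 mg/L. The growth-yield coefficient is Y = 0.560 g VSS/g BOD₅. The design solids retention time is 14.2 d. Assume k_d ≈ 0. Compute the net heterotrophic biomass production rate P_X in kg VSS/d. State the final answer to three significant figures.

Since k_d ≈ 0, Y_obs = Y = 0.560 g VSS/g BOD₅.
ΔS = 3810 − 8.79 = 3801 mg/L, so the substrate removal rate is 584 × 3801/1000 = 2220 kg BOD₅/d.
So the net sludge growth is P_X = 0.5600 × 2220 = 1243 kg VSS/d.

P_X ≈ 1240 kg VSS/d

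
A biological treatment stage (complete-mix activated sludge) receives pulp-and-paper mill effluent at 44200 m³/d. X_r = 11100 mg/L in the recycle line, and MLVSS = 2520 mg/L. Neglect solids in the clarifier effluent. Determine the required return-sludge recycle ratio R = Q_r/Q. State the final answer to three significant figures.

Mass balance around the secondary clarifier (neglecting effluent solids): R = X / (X_r − X) = 2520 / (11100 − 2520) = 0.2937.

R ≈ 0.294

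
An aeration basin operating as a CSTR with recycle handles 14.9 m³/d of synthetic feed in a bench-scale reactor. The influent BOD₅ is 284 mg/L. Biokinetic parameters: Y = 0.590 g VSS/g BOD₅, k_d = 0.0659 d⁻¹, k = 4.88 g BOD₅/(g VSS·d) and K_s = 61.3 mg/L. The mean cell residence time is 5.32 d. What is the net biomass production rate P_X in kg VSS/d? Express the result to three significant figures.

Effluent substrate depends only on kinetics and SRT: S = K_s(1 + k_d θ_c) / [θ_c(Yk − k_d) − 1] = 61.3 × (1 + 0.0659 × 5.32) / [5.32 × (0.590 × 4.88 − 0.0659) − 1] = 82.79 / 13.97 = 5.928 mg/L.
The observed yield is Y_obs = Y/(1 + k_d·θ_c) = 0.590 / (1 + 0.0659 × 5.32) = 0.590 / 1.351 = 0.4368 g VSS per g BOD₅ removed.
ΔS = 284 − 5.93 = 278.1 mg/L, so the substrate removal rate is 14.9 × 278.1/1000 = 4.143 kg BOD₅/d.
Net biomass production P_X = Y_obs × Q·(S₀ − S) = 0.4368 × 4.143 = 1.810 kg VSS/d.

P_X ≈ 1.81 kg VSS/d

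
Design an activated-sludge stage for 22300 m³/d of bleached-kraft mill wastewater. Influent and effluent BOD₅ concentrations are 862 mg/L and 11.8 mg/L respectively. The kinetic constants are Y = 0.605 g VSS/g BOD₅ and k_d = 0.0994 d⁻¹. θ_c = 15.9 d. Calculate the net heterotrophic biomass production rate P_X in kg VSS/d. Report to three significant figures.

Observed yield with endogenous decay: Y_obs = Y / (1 + k_d·θ_c) = 0.605 / (1 + 0.0994 × 15.9) = 0.605 / 2.580 = 0.2345 g VSS/g BOD₅.
Substrate removed = Q·(S₀ − S) = 22300 m³/d × (862 − 11.8) g/m³ = 1.9×10^7 g/d = 18959 kg/d.
P_X = Y_obs · Q(S₀ − S) = 0.2345 × 18959 = 4445 kg VSS/d.

P_X ≈ 4450 kg VSS/d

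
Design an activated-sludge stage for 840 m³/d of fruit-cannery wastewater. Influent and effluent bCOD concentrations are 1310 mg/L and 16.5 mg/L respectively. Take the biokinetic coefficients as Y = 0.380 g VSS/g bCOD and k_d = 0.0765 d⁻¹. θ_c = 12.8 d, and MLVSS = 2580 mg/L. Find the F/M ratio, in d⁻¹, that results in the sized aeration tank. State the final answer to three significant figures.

Rearranging the biomass balance for a CMAS with decay, V = Y·Q·ΔS·θ_c / [X·(1+k_d θ_c)] = 0.380 × 840 × (1310 − 16.5) × 12.8 / [2580 × (1 + 0.0765 × 12.8)] = 5.28×10^6 / 5106 = 1035 m³.
F/M = applied load / biomass = Q·S₀/(V·X) = 840 × 1310 / (1035 × 2580) = 0.4121 d⁻¹.

F/M ≈ 0.412 d⁻¹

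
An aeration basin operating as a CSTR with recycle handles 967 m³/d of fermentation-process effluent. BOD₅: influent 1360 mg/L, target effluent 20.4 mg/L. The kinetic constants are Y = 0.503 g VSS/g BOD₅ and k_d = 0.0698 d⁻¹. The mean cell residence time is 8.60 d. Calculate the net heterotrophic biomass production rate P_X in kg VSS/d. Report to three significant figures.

P_X ≈ 407 kg VSS/d

Observed yield with endogenous decay: Y_obs = Y / (1 + k_d·θ_c) = 0.503 / (1 + 0.0698 × 8.60) = 0.503 / 1.600 = 0.3143 g VSS/g BOD₅.
ΔS = 1360 − 20.4 = 1340 mg/L, so the substrate removal rate is 967 × 1340/1000 = 1295 kg BOD₅/d.
Net biomass production P_X = Y_obs × Q·(S₀ − S) = 0.3143 × 1295 = 407.2 kg VSS/d.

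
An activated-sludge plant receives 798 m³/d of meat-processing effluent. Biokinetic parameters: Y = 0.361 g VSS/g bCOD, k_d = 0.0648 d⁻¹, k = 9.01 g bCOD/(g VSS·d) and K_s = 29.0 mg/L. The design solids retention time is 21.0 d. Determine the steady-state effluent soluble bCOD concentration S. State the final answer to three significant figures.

Effluent substrate depends only on kinetics and SRT: S = K_s(1 + k_d θ_c) / [θ_c(Yk − k_d) − 1] = 29.0 × (1 + 0.0648 × 21.0) / [21.0 × (0.361 × 9.01 − 0.0648) − 1] = 68.46 / 65.94 = 1.038 mg/L.

S ≈ 1.04 mg/L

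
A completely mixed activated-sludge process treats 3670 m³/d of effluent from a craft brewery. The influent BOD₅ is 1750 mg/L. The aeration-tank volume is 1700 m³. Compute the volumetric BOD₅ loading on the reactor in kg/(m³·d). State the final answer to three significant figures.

L_v ≈ 3.78 kg BOD₅/(m³·d)

Volumetric loading L_v = Q·S₀ / V = 3670 × 1750 g/m³ / 1700 m³ = 3778 g/(m³·d) = 3.778 kg BOD₅/(m³·d).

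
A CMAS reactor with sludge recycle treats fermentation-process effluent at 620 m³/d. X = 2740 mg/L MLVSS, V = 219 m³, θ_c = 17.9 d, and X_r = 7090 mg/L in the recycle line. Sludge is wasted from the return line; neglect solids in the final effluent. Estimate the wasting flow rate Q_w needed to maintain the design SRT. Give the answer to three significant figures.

θ_c = V·X/(Q_w·X_r) when wasting from the recycle, so Q_w = V·X/(θ_c·X_r) = 219.0 × 2740 / (17.9 × 7090) = 4.728 m³/d.

Q_w ≈ 4.73 m³/d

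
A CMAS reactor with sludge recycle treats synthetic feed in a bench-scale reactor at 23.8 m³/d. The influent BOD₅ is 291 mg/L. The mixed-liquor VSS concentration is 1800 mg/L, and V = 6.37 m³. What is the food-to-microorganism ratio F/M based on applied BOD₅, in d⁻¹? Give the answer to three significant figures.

Food-to-microorganism ratio F/M = Q S₀ / (V X) = 23.8 × 291 / (6.370 × 1800) = 0.6040 d⁻¹.

F/M ≈ 0.604 d⁻¹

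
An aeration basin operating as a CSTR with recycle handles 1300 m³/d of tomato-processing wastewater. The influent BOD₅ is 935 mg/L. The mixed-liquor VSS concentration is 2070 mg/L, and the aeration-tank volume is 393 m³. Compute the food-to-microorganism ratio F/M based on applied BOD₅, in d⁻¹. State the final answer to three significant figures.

F/M = Q·S₀ / (V·X) = 1300 × 935 / (393.0 × 2070) = 1.494 g BOD₅·(g VSS·d)⁻¹.

F/M ≈ 1.49 d⁻¹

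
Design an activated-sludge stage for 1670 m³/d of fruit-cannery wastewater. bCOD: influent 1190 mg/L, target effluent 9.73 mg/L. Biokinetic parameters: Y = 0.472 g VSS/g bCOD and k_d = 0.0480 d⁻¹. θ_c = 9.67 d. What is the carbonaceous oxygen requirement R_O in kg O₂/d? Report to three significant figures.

Correct the yield for decay: Y_obs = Y/(1 + k_d θ_c) = 0.472 / (1 + 0.0480 × 9.67) = 0.472 / 1.464 = 0.3224.
Mass of bCOD removed per day: Q(S₀ − S) = 1670 × 1180 g/m³ = 1971 kg/d.
Biomass synthesised: P_X = Y_obs × 1971 = 635.4 kg VSS/d.
R_O = Q·(S₀ − S) − 1.42·P_X = 1971 − 1.42 × 635.4 = 1069 kg O₂/d.

R_O ≈ 1070 kg O₂/d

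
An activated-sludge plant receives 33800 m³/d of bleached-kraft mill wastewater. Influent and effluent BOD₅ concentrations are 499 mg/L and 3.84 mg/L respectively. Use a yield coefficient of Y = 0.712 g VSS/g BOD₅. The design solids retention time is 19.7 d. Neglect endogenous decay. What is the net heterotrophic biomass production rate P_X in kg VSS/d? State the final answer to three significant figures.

P_X ≈ 11900 kg VSS/d

No decay correction is needed, so Y_obs = Y = 0.712.
Q·(S₀ − S) = 33800 × (499 − 3.84) × 10⁻³ = 16736 kg/d removed.
So the net sludge growth is P_X = 0.7120 × 16736 = 11916 kg VSS/d.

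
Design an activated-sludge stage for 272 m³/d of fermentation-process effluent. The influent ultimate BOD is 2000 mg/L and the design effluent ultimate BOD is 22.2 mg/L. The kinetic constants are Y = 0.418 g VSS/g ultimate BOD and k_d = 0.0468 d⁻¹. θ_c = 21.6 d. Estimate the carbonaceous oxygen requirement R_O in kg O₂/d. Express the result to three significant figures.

Observed yield with endogenous decay: Y_obs = Y / (1 + k_d·θ_c) = 0.418 / (1 + 0.0468 × 21.6) = 0.418 / 2.011 = 0.2079 g VSS/g ultimate BOD.
Q·(S₀ − S) = 272 × (2000 − 22.2) × 10⁻³ = 538.0 kg/d removed.
Net sludge production P_X = 0.2079 × 538.0 = 111.8 kg VSS/d.
R_O = Q·(S₀ − S) − 1.42·P_X = 538.0 − 1.42 × 111.8 = 379.2 kg O₂/d.

R_O ≈ 379 kg O₂/d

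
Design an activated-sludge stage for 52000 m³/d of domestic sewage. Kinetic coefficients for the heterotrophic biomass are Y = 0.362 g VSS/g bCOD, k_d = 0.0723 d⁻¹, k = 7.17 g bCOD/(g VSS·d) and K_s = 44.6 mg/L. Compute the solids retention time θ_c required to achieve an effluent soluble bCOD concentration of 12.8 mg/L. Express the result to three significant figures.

θ_c ≈ 1.97 d

At the target effluent, Y k S/(K_s+S) = 0.362×7.17×12.8/57.40 = 0.5788 d⁻¹.
θ_c = 1/(μ − k_d) = 1/(0.5788 − 0.0723) = 1/0.5065 = 1.974 d.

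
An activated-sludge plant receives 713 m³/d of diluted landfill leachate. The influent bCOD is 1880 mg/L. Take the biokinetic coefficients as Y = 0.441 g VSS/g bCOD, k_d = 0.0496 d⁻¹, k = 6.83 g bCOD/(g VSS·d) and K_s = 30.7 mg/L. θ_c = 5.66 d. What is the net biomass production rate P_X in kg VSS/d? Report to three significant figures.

P_X ≈ 461 kg VSS/d

For a completely mixed reactor with recycle the Lawrence–McCarty relation gives S = K_s·(1 + k_d·θ_c) / [θ_c·(Y·k − k_d) − 1] = 30.7 × (1 + 0.0496 × 5.66) / [5.66 × (0.441 × 6.83 − 0.0496) − 1] = 39.32 / 15.77 = 2.494 mg/L.
Correct the yield for decay: Y_obs = Y/(1 + k_d θ_c) = 0.441 / (1 + 0.0496 × 5.66) = 0.441 / 1.281 = 0.3443.
ΔS = 1880 − 2.49 = 1878 mg/L, so the substrate removal rate is 713 × 1878/1000 = 1339 kg bCOD/d.
Biomass produced: P_X = Y_obs·Q·ΔS = 0.3443 × 1339 ≈ 460.9 kg VSS/d.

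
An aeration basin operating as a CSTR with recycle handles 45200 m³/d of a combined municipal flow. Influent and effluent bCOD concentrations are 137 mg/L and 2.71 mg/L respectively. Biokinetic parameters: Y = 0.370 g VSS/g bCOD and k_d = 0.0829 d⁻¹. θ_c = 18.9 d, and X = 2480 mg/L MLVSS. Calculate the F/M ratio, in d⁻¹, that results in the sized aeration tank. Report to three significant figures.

Steady-state biomass mass balance: V·X·(1 + k_d·θ_c) = Y·Q·(S₀ − S)·θ_c, so V = 0.370 × 45200 × (137 − 2.71) × 18.9 / [2480 × (1 + 0.0829 × 18.9)] = 4.24×10^7 / 6366 = 6668 m³.
Food-to-microorganism ratio F/M = Q S₀ / (V X) = 45200 × 137 / (6668 × 2480) = 0.3745 d⁻¹.

F/M ≈ 0.374 d⁻¹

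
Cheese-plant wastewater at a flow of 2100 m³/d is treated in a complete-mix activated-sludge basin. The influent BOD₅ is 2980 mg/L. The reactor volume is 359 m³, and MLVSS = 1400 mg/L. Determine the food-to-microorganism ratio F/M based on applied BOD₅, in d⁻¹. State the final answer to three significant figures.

F/M = Q·S₀ / (V·X) = 2100 × 2980 / (359.0 × 1400) = 12.45 g BOD₅·(g VSS·d)⁻¹.

F/M ≈ 12.5 d⁻¹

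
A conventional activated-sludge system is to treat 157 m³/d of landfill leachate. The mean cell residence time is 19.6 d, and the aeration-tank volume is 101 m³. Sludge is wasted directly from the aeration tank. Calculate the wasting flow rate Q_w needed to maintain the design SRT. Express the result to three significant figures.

Wasting from the aeration tank: Q_w = V / θ_c = 101.0 / 19.6 = 5.153 m³/d.

Q_w ≈ 5.15 m³/d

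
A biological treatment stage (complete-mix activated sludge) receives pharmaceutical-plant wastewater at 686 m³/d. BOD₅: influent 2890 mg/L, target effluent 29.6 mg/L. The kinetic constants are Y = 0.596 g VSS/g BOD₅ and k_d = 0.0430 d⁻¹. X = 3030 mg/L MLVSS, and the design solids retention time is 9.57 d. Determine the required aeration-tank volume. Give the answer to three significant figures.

Rearranging the biomass balance for a CMAS with decay, V = Y·Q·ΔS·θ_c / [X·(1+k_d θ_c)] = 0.596 × 686 × (2890 − 29.6) × 9.57 / [3030 × (1 + 0.0430 × 9.57)] = 1.12×10^7 / 4277 = 2617 m³.

V ≈ 2620 m³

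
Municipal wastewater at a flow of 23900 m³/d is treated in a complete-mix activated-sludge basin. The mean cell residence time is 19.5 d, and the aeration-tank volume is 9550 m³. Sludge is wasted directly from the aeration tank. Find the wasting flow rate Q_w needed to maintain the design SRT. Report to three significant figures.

Q_w ≈ 490 m³/d

Wasting from the aeration tank: Q_w = V / θ_c = 9550 / 19.5 = 489.7 m³/d.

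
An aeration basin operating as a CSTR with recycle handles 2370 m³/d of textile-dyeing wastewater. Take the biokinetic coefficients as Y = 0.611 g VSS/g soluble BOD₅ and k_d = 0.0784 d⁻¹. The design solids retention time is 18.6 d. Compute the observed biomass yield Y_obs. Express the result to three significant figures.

Y_obs ≈ 0.249 g VSS/g soluble BOD₅

Correct the yield for decay: Y_obs = Y/(1 + k_d θ_c) = 0.611 / (1 + 0.0784 × 18.6) = 0.611 / 2.458 = 0.2486.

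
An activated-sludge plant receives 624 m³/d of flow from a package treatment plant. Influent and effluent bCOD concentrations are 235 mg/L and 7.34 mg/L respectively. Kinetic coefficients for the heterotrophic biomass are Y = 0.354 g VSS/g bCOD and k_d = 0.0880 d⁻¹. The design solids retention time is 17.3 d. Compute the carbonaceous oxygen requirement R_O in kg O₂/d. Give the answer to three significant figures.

R_O ≈ 114 kg O₂/d

The observed yield is Y_obs = Y/(1 + k_d·θ_c) = 0.354 / (1 + 0.0880 × 17.3) = 0.354 / 2.522 = 0.1403 g VSS per g bCOD removed.
Q·(S₀ − S) = 624 × (235 − 7.34) × 10⁻³ = 142.1 kg/d removed.
Biomass synthesised: P_X = Y_obs × 142.1 = 19.94 kg VSS/d.
R_O = Q·ΔS − 1.42 P_X = 142.1 − 28.31 = 113.7 kg O₂/d.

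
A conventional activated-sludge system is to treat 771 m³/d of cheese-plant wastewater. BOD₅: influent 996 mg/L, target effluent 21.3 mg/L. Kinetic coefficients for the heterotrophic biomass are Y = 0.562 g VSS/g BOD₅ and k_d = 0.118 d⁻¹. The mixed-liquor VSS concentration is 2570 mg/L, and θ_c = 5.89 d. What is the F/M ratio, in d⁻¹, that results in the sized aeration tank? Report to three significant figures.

F/M ≈ 0.523 d⁻¹

Steady-state biomass mass balance: V·X·(1 + k_d·θ_c) = Y·Q·(S₀ − S)·θ_c, so V = 0.562 × 771 × (996 − 21.3) × 5.89 / [2570 × (1 + 0.118 × 5.89)] = 2.49×10^6 / 4356 = 571.0 m³.
F/M = Q·S₀ / (V·X) = 771 × 996 / (571.0 × 2570) = 0.5233 g BOD₅·(g VSS·d)⁻¹.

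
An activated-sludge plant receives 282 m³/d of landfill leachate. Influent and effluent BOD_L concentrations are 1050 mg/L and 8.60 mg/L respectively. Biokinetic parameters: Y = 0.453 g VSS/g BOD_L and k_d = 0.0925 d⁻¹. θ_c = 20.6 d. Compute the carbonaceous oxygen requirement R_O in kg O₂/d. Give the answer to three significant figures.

R_O ≈ 229 kg O₂/d

Y_obs = Y / (1 + k_d θ_c) = 0.453 / (1 + 0.0925 × 20.6) = 0.453 / 2.905 = 0.1559.
ΔS = 1050 − 8.60 = 1041 mg/L, so the substrate removal rate is 282 × 1041/1000 = 293.7 kg BOD_L/d.
Biomass synthesised: P_X = Y_obs × 293.7 = 45.79 kg VSS/d.
R_O = Q·ΔS − 1.42 P_X = 293.7 − 65.02 = 228.7 kg O₂/d.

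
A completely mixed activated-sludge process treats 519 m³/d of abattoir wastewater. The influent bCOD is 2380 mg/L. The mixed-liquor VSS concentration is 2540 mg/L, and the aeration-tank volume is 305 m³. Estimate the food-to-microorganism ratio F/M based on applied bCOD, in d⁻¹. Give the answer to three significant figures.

F/M = applied load / biomass = Q·S₀/(V·X) = 519 × 2380 / (305.0 × 2540) = 1.594 d⁻¹.

F/M ≈ 1.59 d⁻¹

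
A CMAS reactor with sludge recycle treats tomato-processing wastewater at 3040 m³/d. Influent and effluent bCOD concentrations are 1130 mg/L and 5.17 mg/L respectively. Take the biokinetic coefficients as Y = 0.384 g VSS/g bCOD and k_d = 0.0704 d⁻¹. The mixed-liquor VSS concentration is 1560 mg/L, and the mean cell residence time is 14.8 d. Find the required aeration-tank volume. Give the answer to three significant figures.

From the SRT design equation V = Y Q (S₀−S) θ_c / [X (1 + k_d θ_c)] = 0.384 × 3040 × (1130 − 5.17) × 14.8 / [1560 × (1 + 0.0704 × 14.8)] = 1.94×10^7 / 3185 = 6101 m³.

V ≈ 6100 m³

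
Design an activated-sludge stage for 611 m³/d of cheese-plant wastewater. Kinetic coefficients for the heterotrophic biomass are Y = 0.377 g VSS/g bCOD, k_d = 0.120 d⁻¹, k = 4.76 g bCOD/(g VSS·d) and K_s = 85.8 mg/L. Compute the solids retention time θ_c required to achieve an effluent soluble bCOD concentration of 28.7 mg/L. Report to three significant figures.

θ_c ≈ 3.03 d

At the target effluent, Y k S/(K_s+S) = 0.377×4.76×28.7/114.5 = 0.4498 d⁻¹.
Then 1/θ_c = μ − k_d = 0.4498 − 0.120 = 0.3298 d⁻¹, giving θ_c = 3.032 d.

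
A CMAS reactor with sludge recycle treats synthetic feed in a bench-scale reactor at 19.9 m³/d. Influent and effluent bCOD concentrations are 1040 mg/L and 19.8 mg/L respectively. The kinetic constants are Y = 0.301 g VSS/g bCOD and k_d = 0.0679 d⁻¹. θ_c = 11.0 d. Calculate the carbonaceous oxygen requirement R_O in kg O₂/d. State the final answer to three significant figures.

Correct the yield for decay: Y_obs = Y/(1 + k_d θ_c) = 0.301 / (1 + 0.0679 × 11.0) = 0.301 / 1.747 = 0.1723.
ΔS = 1040 − 19.8 = 1020 mg/L, so the substrate removal rate is 19.9 × 1020/1000 = 20.30 kg bCOD/d.
Net sludge production P_X = 0.1723 × 20.30 = 3.498 kg VSS/d.
R_O = Q·ΔS − 1.42 P_X = 20.30 − 4.967 = 15.33 kg O₂/d.

R_O ≈ 15.3 kg O₂/d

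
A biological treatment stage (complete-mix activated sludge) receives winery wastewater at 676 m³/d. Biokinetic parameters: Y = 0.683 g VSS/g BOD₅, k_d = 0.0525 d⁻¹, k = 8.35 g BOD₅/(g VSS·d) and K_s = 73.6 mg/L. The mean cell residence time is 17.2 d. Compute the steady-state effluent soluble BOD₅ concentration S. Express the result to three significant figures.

S ≈ 1.46 mg/L

For a completely mixed reactor with recycle the Lawrence–McCarty relation gives S = K_s·(1 + k_d·θ_c) / [θ_c·(Y·k − k_d) − 1] = 73.6 × (1 + 0.0525 × 17.2) / [17.2 × (0.683 × 8.35 − 0.0525) − 1] = 140.1 / 96.19 = 1.456 mg/L.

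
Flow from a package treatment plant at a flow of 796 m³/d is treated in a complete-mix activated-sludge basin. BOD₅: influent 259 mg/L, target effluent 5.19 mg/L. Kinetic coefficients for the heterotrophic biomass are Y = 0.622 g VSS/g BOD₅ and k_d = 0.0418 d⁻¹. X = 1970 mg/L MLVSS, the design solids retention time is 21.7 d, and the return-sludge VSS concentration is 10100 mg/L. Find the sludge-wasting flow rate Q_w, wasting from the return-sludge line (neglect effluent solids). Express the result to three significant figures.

Steady-state biomass mass balance: V·X·(1 + k_d·θ_c) = Y·Q·(S₀ − S)·θ_c, so V = 0.622 × 796 × (259 − 5.19) × 21.7 / [1970 × (1 + 0.0418 × 21.7)] = 2.73×10^6 / 3757 = 725.8 m³.
θ_c = V·X/(Q_w·X_r) when wasting from the recycle, so Q_w = V·X/(θ_c·X_r) = 725.8 × 1970 / (21.7 × 10100) = 6.524 m³/d.

Q_w ≈ 6.52 m³/d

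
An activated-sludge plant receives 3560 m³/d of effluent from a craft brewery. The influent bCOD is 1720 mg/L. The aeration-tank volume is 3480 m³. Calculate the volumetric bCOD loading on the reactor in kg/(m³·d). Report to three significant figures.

Volumetric loading L_v = Q·S₀ / V = 3560 × 1720 g/m³ / 3480 m³ = 1760 g/(m³·d) = 1.760 kg bCOD/(m³·d).

L_v ≈ 1.76 kg bCOD/(m³·d)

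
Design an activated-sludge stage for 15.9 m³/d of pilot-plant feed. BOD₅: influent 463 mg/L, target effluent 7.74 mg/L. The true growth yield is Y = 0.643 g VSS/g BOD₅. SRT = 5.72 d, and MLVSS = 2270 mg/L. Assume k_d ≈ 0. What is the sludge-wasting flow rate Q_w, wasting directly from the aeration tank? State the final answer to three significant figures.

Q_w ≈ 2.05 m³/d

With k_d = 0 the design equation reduces to V = Y Q (S₀−S) θ_c / X = 0.643 × 15.9 × (463 − 7.74) × 5.72 / 2270 = 11.73 m³.
For wasting at MLVSS concentration, Q_w = V/θ_c = 11.73/5.72 = 2.050 m³/d.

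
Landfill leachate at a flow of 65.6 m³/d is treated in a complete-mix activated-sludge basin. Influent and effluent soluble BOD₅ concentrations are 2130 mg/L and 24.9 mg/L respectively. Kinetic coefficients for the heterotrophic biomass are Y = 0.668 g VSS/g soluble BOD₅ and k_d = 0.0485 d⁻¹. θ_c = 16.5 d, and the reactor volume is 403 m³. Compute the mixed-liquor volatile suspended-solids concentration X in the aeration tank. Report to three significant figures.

X = Y·Q·ΔS·θ_c / [V·(1 + k_d θ_c)] = 0.668 × 65.6 × (2130 − 24.9) × 16.5 / [403 × (1 + 0.0485 × 16.5)] = 2098 mg/L.

X ≈ 2100 mg/L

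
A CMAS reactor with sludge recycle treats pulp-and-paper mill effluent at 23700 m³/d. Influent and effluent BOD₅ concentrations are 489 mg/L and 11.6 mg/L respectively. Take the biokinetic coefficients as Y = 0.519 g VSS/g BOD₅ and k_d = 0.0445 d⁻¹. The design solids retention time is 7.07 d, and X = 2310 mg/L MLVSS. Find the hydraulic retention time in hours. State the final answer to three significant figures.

τ ≈ 13.8 h

Steady-state biomass mass balance: V·X·(1 + k_d·θ_c) = Y·Q·(S₀ − S)·θ_c, so V = 0.519 × 23700 × (489 − 11.6) × 7.07 / [2310 × (1 + 0.0445 × 7.07)] = 4.15×10^7 / 3037 = 13671 m³.
τ = V/Q = 13671/23700 = 0.5768 d, or 13.84 h.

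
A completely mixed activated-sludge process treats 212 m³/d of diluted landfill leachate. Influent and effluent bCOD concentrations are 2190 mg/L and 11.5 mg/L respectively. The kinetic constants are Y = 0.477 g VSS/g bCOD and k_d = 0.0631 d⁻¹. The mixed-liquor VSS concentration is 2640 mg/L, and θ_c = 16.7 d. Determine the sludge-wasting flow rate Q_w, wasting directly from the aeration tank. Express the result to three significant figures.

Rearranging the biomass balance for a CMAS with decay, V = Y·Q·ΔS·θ_c / [X·(1+k_d θ_c)] = 0.477 × 212 × (2190 − 11.5) × 16.7 / [2640 × (1 + 0.0631 × 16.7)] = 3.68×10^6 / 5422 = 678.5 m³.
For wasting at MLVSS concentration, Q_w = V/θ_c = 678.5/16.7 = 40.63 m³/d.

Q_w ≈ 40.6 m³/d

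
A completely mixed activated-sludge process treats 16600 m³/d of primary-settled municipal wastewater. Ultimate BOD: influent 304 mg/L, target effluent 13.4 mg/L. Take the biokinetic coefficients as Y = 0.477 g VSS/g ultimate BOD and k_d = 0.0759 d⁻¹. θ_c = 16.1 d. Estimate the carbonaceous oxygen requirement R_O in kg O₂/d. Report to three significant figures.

Correct the yield for decay: Y_obs = Y/(1 + k_d θ_c) = 0.477 / (1 + 0.0759 × 16.1) = 0.477 / 2.222 = 0.2147.
Q·(S₀ − S) = 16600 × (304 − 13.4) × 10⁻³ = 4824 kg/d removed.
Net sludge production P_X = 0.2147 × 4824 = 1036 kg VSS/d.
R_O = Q·ΔS − 1.42 P_X = 4824 − 1471 = 3353 kg O₂/d.

R_O ≈ 3350 kg O₂/d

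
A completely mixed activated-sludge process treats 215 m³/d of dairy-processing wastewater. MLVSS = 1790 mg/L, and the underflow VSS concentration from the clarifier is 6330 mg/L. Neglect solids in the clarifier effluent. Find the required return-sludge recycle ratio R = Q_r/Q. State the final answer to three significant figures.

R ≈ 0.394

R = Q_r/Q = X/(X_r − X) = 1790 / (6330 − 1790) = 0.3943.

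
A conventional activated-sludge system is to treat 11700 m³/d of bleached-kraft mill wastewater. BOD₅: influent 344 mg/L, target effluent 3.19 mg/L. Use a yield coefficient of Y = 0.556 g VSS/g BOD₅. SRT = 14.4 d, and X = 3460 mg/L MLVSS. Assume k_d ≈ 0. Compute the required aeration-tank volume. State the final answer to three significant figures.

Biomass mass balance (decay neglected): V·X = Y·Q·(S₀ − S)·θ_c, so V = 0.556 × 11700 × (344 − 3.19) × 14.4 / 3460 = 9227 m³.

V ≈ 9230 m³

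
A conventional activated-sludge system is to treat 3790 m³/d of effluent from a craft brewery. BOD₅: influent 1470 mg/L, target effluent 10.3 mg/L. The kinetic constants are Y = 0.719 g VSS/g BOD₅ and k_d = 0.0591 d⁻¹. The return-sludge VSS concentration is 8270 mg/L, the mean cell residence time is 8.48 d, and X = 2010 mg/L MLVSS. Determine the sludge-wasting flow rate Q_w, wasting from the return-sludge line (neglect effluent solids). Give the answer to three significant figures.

Rearranging the biomass balance for a CMAS with decay, V = Y·Q·ΔS·θ_c / [X·(1+k_d θ_c)] = 0.719 × 3790 × (1470 − 10.3) × 8.48 / [2010 × (1 + 0.0591 × 8.48)] = 3.37×10^7 / 3017 = 11179 m³.
θ_c = V·X/(Q_w·X_r) when wasting from the recycle, so Q_w = V·X/(θ_c·X_r) = 11179 × 2010 / (8.48 × 8270) = 320.4 m³/d.

Q_w ≈ 320 m³/d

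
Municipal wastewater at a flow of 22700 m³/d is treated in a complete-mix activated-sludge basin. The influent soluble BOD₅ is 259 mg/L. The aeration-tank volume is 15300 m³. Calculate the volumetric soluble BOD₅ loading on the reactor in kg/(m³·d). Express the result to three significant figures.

Applied soluble BOD₅ load per unit volume = Q·S₀/V = (22700 × 259/1000)/15300 = 0.3843 kg soluble BOD₅·m⁻³·d⁻¹.

L_v ≈ 0.384 kg soluble BOD₅/(m³·d)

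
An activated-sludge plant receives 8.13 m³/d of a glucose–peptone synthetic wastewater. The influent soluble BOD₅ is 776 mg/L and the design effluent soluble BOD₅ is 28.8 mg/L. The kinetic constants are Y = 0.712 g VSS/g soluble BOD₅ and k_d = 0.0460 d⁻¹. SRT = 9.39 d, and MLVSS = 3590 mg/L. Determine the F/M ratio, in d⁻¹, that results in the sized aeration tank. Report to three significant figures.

F/M ≈ 0.222 d⁻¹

Steady-state biomass mass balance: V·X·(1 + k_d·θ_c) = Y·Q·(S₀ − S)·θ_c, so V = 0.712 × 8.13 × (776 − 28.8) × 9.39 / [3590 × (1 + 0.0460 × 9.39)] = 4.06×10^4 / 5141 = 7.900 m³.
F/M = Q·S₀ / (V·X) = 8.13 × 776 / (7.900 × 3590) = 0.2224 g soluble BOD₅·(g VSS·d)⁻¹.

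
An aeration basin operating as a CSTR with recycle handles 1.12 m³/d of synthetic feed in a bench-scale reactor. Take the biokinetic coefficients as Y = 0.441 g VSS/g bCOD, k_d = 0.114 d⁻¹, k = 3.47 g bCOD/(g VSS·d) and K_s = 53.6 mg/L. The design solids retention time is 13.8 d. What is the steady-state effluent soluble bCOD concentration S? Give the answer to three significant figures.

For a completely mixed reactor with recycle the Lawrence–McCarty relation gives S = K_s·(1 + k_d·θ_c) / [θ_c·(Y·k − k_d) − 1] = 53.6 × (1 + 0.114 × 13.8) / [13.8 × (0.441 × 3.47 − 0.114) − 1] = 137.9 / 18.54 = 7.437 mg/L.

S ≈ 7.44 mg/L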